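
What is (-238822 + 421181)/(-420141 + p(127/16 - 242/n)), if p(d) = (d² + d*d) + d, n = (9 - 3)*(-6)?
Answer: -1890698112/4351413575 ≈ -0.43450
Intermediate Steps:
n = -36 (n = 6*(-6) = -36)
p(d) = d + 2*d² (p(d) = (d² + d²) + d = 2*d² + d = d + 2*d²)
(-238822 + 421181)/(-420141 + p(127/16 - 242/n)) = (-238822 + 421181)/(-420141 + (127/16 - 242/(-36))*(1 + 2*(127/16 - 242/(-36)))) = 182359/(-420141 + (127*(1/16) - 242*(-1/36))*(1 + 2*(127*(1/16) - 242*(-1/36)))) = 182359/(-420141 + (127/16 + 121/18)*(1 + 2*(127/16 + 121/18))) = 182359/(-420141 + 2111*(1 + 2*(2111/144))/144) = 182359/(-420141 + 2111*(1 + 2111/72)/144) = 182359/(-420141 + (2111/144)*(2183/72)) = 182359/(-420141 + 4608313/10368) = 182359/(-4351413575/10368) = 182359*(-10368/4351413575) = -1890698112/4351413575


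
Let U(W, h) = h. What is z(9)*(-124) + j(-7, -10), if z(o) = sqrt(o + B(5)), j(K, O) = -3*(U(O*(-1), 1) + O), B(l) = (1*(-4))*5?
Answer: 27 - 124*I*sqrt(11) ≈ 27.0 - 411.26*I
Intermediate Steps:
B(l) = -20 (B(l) = -4*5 = -20)
j(K, O) = -3 - 3*O (j(K, O) = -3*(1 + O) = -3 - 3*O)
z(o) = sqrt(-20 + o) (z(o) = sqrt(o - 20) = sqrt(-20 + o))
z(9)*(-124) + j(-7, -10) = sqrt(-20 + 9)*(-124) + (-3 - 3*(-10)) = sqrt(-11)*(-124) + (-3 + 30) = (I*sqrt(11))*(-124) + 27 = -124*I*sqrt(11) + 27 = 27 - 124*I*sqrt(11)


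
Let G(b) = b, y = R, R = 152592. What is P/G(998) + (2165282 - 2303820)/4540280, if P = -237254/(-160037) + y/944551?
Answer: -4942901447600042337/171237548017958425820 ≈ -0.028866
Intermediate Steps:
y = 152592
P = 248518868858/151163108387 (P = -237254/(-160037) + 152592/944551 = -237254*(-1/160037) + 152592*(1/944551) = 237254/160037 + 152592/944551 = 248518868858/151163108387 ≈ 1.6440)
P/G(998) + (2165282 - 2303820)/4540280 = (248518868858/151163108387)/998 + (2165282 - 2303820)/4540280 = (248518868858/151163108387)*(1/998) - 138538*1/4540280 = 124259434429/75430391085113 - 69269/2270140 = -4942901447600042337/171237548017958425820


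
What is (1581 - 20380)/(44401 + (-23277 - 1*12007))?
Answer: -18799/9117 ≈ -2.0620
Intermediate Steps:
(1581 - 20380)/(44401 + (-23277 - 1*12007)) = -18799/(44401 + (-23277 - 12007)) = -18799/(44401 - 35284) = -18799/9117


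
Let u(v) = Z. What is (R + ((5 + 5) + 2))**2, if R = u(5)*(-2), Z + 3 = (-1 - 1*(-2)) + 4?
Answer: 64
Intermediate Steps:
Z = 2 (Z = -3 + ((-1 - 1*(-2)) + 4) = -3 + ((-1 + 2) + 4) = -3 + (1 + 4) = -3 + 5 = 2)
u(v) = 2
R = -4 (R = 2*(-2) = -4)
(R + ((5 + 5) + 2))**2 = (-4 + ((5 + 5) + 2))**2 = (-4 + (10 + 2))**2 = (-4 + 12)**2 = 8**2 = 64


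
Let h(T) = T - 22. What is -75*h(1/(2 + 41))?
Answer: 70875/43 ≈ 1648.3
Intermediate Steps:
h(T) = -22 + T
-75*h(1/(2 + 41)) = -75*(-22 + 1/(2 + 41)) = -75*(-22 + 1/43) = -75*(-945/43) = 70875/43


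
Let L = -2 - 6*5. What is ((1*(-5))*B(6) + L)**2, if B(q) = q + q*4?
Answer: 33124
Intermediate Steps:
B(q) = 5*q (B(q) = q + 4*q = 5*q)
L = -32 (L = -2 - 30 = -32)
((1*(-5))*B(6) + L)**2 = ((1*(-5))*(5*6) - 32)**2 = (-5*30 - 32)**2 = (-150 - 32)**2 = (-182)**2 = 33124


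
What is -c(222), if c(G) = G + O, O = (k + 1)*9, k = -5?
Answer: -186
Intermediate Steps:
O = -36 (O = (-5 + 1)*9 = -4*9 = -36)
c(G) = -36 + G (c(G) = G - 36 = -36 + G)
-c(222) = -(-36 + 222) = -1*186 = -186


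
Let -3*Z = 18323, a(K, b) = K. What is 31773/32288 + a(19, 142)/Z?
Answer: 580336263/591613024 ≈ 0.98094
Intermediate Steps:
Z = -18323/3 (Z = -⅓*18323 = -18323/3 ≈ -6107.7)
31773/32288 + a(19, 142)/Z = 31773/32288 + 19/(-18323/3) = 31773*(1/32288) + 19*(-3/18323) = 31773/32288 - 57/18323 = 580336263/591613024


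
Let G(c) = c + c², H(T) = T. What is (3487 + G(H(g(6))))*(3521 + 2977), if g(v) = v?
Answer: 22931442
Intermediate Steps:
(3487 + G(H(g(6))))*(3521 + 2977) = (3487 + 6*(1 + 6))*(3521 + 2977) = (3487 + 6*7)*6498 = (3487 + 42)*6498 = 3529*6498 = 22931442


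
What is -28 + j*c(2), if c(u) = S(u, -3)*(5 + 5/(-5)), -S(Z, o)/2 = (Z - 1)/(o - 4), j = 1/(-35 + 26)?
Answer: -1772/63 ≈ -28.127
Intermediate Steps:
j = -1/9 (j = 1/(-9) = -1/9 ≈ -0.11111)
S(Z, o) = -2*(-1 + Z)/(-4 + o) (S(Z, o) = -2*(Z - 1)/(o - 4) = -2*(-1 + Z)/(-4 + o))
c(u) = -8/7 + 8*u/7 (c(u) = (2*(1 - u)/(-4 - 3))*(5 + 5/(-5)) = (2*(1 - u)/(-7))*(5 + 5*(-1/5)) = (2*(-1/7)*(1 - u))*(5 - 1) = (-2/7 + 2*u/7)*4 = -8/7 + 8*u/7)
-28 + j*c(2) = -28 - (-8/7 + (8/7)*2)/9 = -28 - (-8/7 + 16/7)/9 = -28 - 1/9*8/7 = -28 - 8/63 = -1772/63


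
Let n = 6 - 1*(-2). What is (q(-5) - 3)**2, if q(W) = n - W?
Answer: 100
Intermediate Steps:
n = 8 (n = 6 + 2 = 8)
q(W) = 8 - W
(q(-5) - 3)**2 = ((8 - 1*(-5)) - 3)**2 = ((8 + 5) - 3)**2 = (13 - 3)**2 = 10**2 = 100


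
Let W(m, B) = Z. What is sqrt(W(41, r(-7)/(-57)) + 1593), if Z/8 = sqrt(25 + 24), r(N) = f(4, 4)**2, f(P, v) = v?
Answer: sqrt(1649) ≈ 40.608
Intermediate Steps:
r(N) = 16 (r(N) = 4**2 = 16)
Z = 56 (Z = 8*sqrt(25 + 24) = 8*sqrt(49) = 8*7 = 56)
W(m, B) = 56
sqrt(W(41, r(-7)/(-57)) + 1593) = sqrt(56 + 1593) = sqrt(1649)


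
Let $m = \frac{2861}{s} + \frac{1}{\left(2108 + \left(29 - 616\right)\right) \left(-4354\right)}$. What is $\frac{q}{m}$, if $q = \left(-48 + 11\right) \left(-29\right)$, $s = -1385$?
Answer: $- \frac{9841632279570}{18946785059} \approx -519.44$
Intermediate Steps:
$q = 1073$ ($q = \left(-37\right) \left(-29\right) = 1073$)
$m = - \frac{18946785059}{9172071090}$ ($m = \frac{2861}{-1385} + \frac{1}{\left(2108 + \left(29 - 616\right)\right) \left(-4354\right)} = 2861 \left(- \frac{1}{1385}\right) + \frac{1}{2108 + \left(29 - 616\right)} \left(- \frac{1}{4354}\right) = - \frac{2861}{1385} + \frac{1}{2108 - 587} \left(- \frac{1}{4354}\right) = - \frac{2861}{1385} + \frac{1}{1521} \left(- \frac{1}{4354}\right) = - \frac{2861}{1385} - \frac{1}{6622434} = - \frac{18946785059}{9172071090} \approx -2.0657$)
$\frac{q}{m} = \frac{1073}{- \frac{18946785059}{9172071090}} = 1073 \left(- \frac{9172071090}{18946785059}\right) = - \frac{9841632279570}{18946785059}$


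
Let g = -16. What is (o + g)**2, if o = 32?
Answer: 256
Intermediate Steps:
(o + g)**2 = (32 - 16)**2 = 16**2 = 256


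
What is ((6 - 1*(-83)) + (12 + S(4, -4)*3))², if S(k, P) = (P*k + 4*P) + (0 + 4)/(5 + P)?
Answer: 289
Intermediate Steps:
S(k, P) = 4*P + 4/(5 + P) + P*k (S(k, P) = (4*P + P*k) + 4/(5 + P) = 4*P + 4/(5 + P) + P*k)
((6 - 1*(-83)) + (12 + S(4, -4)*3))² = ((6 - 1*(-83)) + (12 + ((4 + 4*(-4)² + 20*(-4) + 4*(-4)² + 5*(-4)*4)/(5 - 4))*3))² = ((6 + 83) + (12 + ((4 + 4*16 - 80 + 4*16 - 80)/1)*3))² = (89 + (12 + (1*(4 + 64 - 80 + 64 - 80))*3))² = (89 + (12 + (1*(-28))*3))² = (89 + (12 - 28*3))² = (89 + (12 - 84))² = (89 - 72)² = 17² = 289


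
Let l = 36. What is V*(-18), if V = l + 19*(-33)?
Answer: 10638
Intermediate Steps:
V = -591 (V = 36 + 19*(-33) = 36 - 627 = -591)
V*(-18) = -591*(-18) = 10638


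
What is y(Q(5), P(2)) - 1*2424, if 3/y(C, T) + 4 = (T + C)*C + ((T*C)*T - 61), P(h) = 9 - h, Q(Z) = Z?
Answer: -193919/80 ≈ -2424.0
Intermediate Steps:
y(C, T) = 3/(-65 + C*T**2 + C*(C + T)) (y(C, T) = 3/(-4 + ((T + C)*C + ((T*C)*T - 61))) = 3/(-4 + ((C + T)*C + ((C*T)*T - 61))) = 3/(-4 + (C*(C + T) + (C*T**2 - 61))) = 3/(-4 + (C*(C + T) + (-61 + C*T**2))) = 3/(-4 + (-61 + C*T**2 + C*(C + T))) = 3/(-65 + C*T**2 + C*(C + T)))
y(Q(5), P(2)) - 1*2424 = 3/(-65 + 5**2 + 5*(9 - 1*2) + 5*(9 - 1*2)**2) - 1*2424 = 3/(-65 + 25 + 5*(9 - 2) + 5*(9 - 2)**2) - 2424 = 3/(-65 + 25 + 5*7 + 5*7**2) - 2424 = 3/(-65 + 25 + 35 + 5*49) - 2424 = 3/(-65 + 25 + 35 + 245) - 2424 = 3/240 - 2424 = 3*(1/240) - 2424 = 1/80 - 2424 = -193919/80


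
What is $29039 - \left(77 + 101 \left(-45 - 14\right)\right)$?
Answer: $34921$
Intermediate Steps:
$29039 - \left(77 + 101 \left(-45 - 14\right)\right) = 29039 - -5882 = 29039 + \left(5959 - 77\right) = 29039 + 5882 = 34921$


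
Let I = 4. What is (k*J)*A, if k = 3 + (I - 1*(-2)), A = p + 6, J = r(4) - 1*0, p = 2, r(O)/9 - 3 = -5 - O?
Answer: -3888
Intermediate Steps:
r(O) = -18 - 9*O (r(O) = 27 + 9*(-5 - O) = 27 + (-45 - 9*O) = -18 - 9*O)
J = -54 (J = (-18 - 9*4) - 1*0 = (-18 - 36) + 0 = -54 + 0 = -54)
A = 8 (A = 2 + 6 = 8)
k = 9 (k = 3 + (4 - 1*(-2)) = 3 + (4 + 2) = 3 + 6 = 9)
(k*J)*A = (9*(-54))*8 = -486*8 = -3888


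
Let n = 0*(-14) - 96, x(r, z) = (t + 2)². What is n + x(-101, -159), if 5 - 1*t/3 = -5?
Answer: 928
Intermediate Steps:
t = 30 (t = 15 - 3*(-5) = 15 + 15 = 30)
x(r, z) = 1024 (x(r, z) = (30 + 2)² = 32² = 1024)
n = -96 (n = 0 - 96 = -96)
n + x(-101, -159) = -96 + 1024 = 928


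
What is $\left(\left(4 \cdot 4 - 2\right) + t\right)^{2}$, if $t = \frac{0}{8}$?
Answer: $196$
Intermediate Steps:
$t = 0$ ($t = 0 \cdot \frac{1}{8} = 0$)
$\left(\left(4 \cdot 4 - 2\right) + t\right)^{2} = \left(\left(4 \cdot 4 - 2\right) + 0\right)^{2} = \left(\left(16 - 2\right) + 0\right)^{2} = \left(14 + 0\right)^{2} = 14^{2} = 196$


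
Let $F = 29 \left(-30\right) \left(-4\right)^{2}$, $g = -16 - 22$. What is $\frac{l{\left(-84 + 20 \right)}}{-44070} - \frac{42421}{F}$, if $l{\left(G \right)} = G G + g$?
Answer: $\frac{60433537}{20448480} \approx 2.9554$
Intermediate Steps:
$g = -38$
$l{\left(G \right)} = -38 + G^{2}$ ($l{\left(G \right)} = G G - 38 = G^{2} - 38 = -38 + G^{2}$)
$F = -13920$ ($F = \left(-870\right) 16 = -13920$)
$\frac{l{\left(-84 + 20 \right)}}{-44070} - \frac{42421}{F} = \frac{-38 + \left(-84 + 20\right)^{2}}{-44070} - \frac{42421}{-13920} = \left(-38 + \left(-64\right)^{2}\right) \left(- \frac{1}{44070}\right) - - \frac{42421}{13920} = \left(-38 + 4096\right) \left(- \frac{1}{44070}\right) + \frac{42421}{13920} = 4058 \left(- \frac{1}{44070}\right) + \frac{42421}{13920} = - \frac{2029}{22035} + \frac{42421}{13920} = \frac{60433537}{20448480}$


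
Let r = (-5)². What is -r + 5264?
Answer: 5239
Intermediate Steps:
r = 25
-r + 5264 = -1*25 + 5264 = -25 + 5264 = 5239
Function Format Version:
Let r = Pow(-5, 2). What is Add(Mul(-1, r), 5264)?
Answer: 5239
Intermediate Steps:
r = 25
Add(Mul(-1, r), 5264) = Add(Mul(-1, 25), 5264) = Add(-25, 5264) = 5239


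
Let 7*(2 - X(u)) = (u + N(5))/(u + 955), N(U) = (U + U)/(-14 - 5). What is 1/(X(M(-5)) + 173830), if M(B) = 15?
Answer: 25802/4485213209 ≈ 5.7527e-6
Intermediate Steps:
N(U) = -2*U/19 (N(U) = (2*U)/(-19) = (2*U)*(-1/19) = -2*U/19)
X(u) = 2 - (-10/19 + u)/(7*(955 + u)) (X(u) = 2 - (u - 2/19*5)/(7*(u + 955)) = 2 - (u - 10/19)/(7*(955 + u)) = 2 - (-10/19 + u)/(7*(955 + u)))
1/(X(M(-5)) + 173830) = 1/((254040 + 247*15)/(133*(955 + 15)) + 173830) = 1/((1/133)*(254040 + 3705)/970 + 173830) = 1/((1/133)*(1/970)*257745 + 173830) = 1/(51549/25802 + 173830) = 1/(4485213209/25802) = 25802/4485213209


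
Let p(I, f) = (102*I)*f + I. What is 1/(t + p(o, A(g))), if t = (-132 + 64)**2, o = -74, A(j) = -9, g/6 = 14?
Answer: 1/72482 ≈ 1.3797e-5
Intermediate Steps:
g = 84 (g = 6*14 = 84)
t = 4624 (t = (-68)**2 = 4624)
p(I, f) = I + 102*I*f (p(I, f) = 102*I*f + I = I + 102*I*f)
1/(t + p(o, A(g))) = 1/(4624 - 74*(1 + 102*(-9))) = 1/(4624 - 74*(1 - 918)) = 1/(4624 - 74*(-917)) = 1/(4624 + 67858) = 1/72482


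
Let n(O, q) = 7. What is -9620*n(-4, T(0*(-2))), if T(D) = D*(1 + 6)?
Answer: -67340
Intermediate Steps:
T(D) = 7*D (T(D) = D*7 = 7*D)
-9620*n(-4, T(0*(-2))) = -9620*7 = -67340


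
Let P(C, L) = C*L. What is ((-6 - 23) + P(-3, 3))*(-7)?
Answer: 266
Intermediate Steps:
((-6 - 23) + P(-3, 3))*(-7) = ((-6 - 23) - 3*3)*(-7) = (-29 - 9)*(-7) = -38*(-7) = 266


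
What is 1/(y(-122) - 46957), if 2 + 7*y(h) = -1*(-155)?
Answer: -7/328546 ≈ -2.1306e-5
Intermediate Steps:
y(h) = 153/7 (y(h) = -2/7 + (-1*(-155))/7 = -2/7 + (⅐)*155 = -2/7 + 155/7 = 153/7)
1/(y(-122) - 46957) = 1/(153/7 - 46957) = 1/(-328546/7) = -7/328546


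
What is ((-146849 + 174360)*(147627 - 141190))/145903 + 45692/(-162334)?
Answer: 14370393314331/11842508801 ≈ 1213.5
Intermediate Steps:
((-146849 + 174360)*(147627 - 141190))/145903 + 45692/(-162334) = (27511*6437)*(1/145903) + 45692*(-1/162334) = 177088307*(1/145903) - 22846/81167 = 177088307/145903 - 22846/81167 = 14370393314331/11842508801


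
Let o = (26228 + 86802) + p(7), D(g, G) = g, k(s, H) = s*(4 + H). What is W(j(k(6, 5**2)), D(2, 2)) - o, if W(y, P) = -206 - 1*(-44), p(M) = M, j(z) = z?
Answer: -113199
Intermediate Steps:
W(y, P) = -162 (W(y, P) = -206 + 44 = -162)
o = 113037 (o = (26228 + 86802) + 7 = 113030 + 7 = 113037)
W(j(k(6, 5**2)), D(2, 2)) - o = -162 - 1*113037 = -162 - 113037 = -113199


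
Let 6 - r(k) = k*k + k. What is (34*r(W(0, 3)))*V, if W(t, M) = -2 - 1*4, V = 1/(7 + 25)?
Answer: -51/2 ≈ -25.500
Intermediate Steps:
V = 1/32 ≈ 0.031250
W(t, M) = -6 (W(t, M) = -2 - 4 = -6)
r(k) = 6 - k - k² (r(k) = 6 - (k*k + k) = 6 - (k² + k) = 6 - (k + k²) = 6 + (-k - k²) = 6 - k - k²)
(34*r(W(0, 3)))*V = (34*(6 - 1*(-6) - 1*(-6)²))*(1/32) = (34*(6 + 6 - 1*36))*(1/32) = (34*(6 + 6 - 36))*(1/32) = (34*(-24))*(1/32) = -816*1/32 = -51/2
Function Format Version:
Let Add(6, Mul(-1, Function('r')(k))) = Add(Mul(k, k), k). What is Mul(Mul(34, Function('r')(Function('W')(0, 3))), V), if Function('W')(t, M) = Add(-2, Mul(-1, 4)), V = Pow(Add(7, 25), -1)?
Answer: Rational(-51, 2) ≈ -25.500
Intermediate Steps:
V = Rational(1, 32) (V = Pow(32, -1) = Rational(1, 32) ≈ 0.031250)
Function('W')(t, M) = -6 (Function('W')(t, M) = Add(-2, -4) = -6)
Function('r')(k) = Add(6, Mul(-1, k), Mul(-1, Pow(k, 2))) (Function('r')(k) = Add(6, Mul(-1, Add(Mul(k, k), k))) = Add(6, Mul(-1, Add(Pow(k, 2), k))) = Add(6, Mul(-1, Add(k, Pow(k, 2)))) = Add(6, Add(Mul(-1, k), Mul(-1, Pow(k, 2)))) = Add(6, Mul(-1, k), Mul(-1, Pow(k, 2))))
Mul(Mul(34, Function('r')(Function('W')(0, 3))), V) = Mul(Mul(34, Add(6, Mul(-1, -6), Mul(-1, Pow(-6, 2)))), Rational(1, 32)) = Mul(Mul(34, Add(6, 6, Mul(-1, 36))), Rational(1, 32)) = Mul(Mul(34, Add(6, 6, -36)), Rational(1, 32)) = Mul(Mul(34, -24), Rational(1, 32)) = Mul(-816, Rational(1, 32)) = Rational(-51, 2)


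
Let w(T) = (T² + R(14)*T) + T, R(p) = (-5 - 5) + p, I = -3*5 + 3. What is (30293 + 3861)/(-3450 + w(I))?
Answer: -17077/1683 ≈ -10.147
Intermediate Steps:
I = -12 (I = -15 + 3 = -12)
R(p) = -10 + p
w(T) = T² + 5*T (w(T) = (T² + (-10 + 14)*T) + T = (T² + 4*T) + T = T² + 5*T)
(30293 + 3861)/(-3450 + w(I)) = (30293 + 3861)/(-3450 - 12*(5 - 12)) = 34154/(-3450 - 12*(-7)) = 34154/(-3450 + 84) = 34154/(-3366) = 34154*(-1/3366) = -17077/1683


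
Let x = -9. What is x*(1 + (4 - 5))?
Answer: 0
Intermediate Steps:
x*(1 + (4 - 5)) = -9*(1 + (4 - 5)) = -9*(1 - 1) = -9*0 = 0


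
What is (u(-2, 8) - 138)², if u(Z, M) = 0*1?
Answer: 19044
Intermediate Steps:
u(Z, M) = 0
(u(-2, 8) - 138)² = (0 - 138)² = (-138)² = 19044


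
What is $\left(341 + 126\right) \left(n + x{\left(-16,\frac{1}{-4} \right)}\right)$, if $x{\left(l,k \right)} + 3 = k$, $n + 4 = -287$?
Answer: $- \frac{549659}{4} \approx -1.3741 \cdot 10^{5}$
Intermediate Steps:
$n = -291$ ($n = -4 - 287 = -291$)
$x{\left(l,k \right)} = -3 + k$
$\left(341 + 126\right) \left(n + x{\left(-16,\frac{1}{-4} \right)}\right) = \left(341 + 126\right) \left(-291 - \left(3 - \frac{1}{-4}\right)\right) = 467 \left(-291 - \frac{13}{4}\right) = 467 \left(- \frac{1177}{4}\right) = - \frac{549659}{4}$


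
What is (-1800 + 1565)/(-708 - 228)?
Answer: 235/936 ≈ 0.25107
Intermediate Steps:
(-1800 + 1565)/(-708 - 228) = -235/(-936) = -235*(-1/936) = 235/936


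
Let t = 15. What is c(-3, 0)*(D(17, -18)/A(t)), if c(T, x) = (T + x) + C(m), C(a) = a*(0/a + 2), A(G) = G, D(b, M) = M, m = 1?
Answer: 6/5 ≈ 1.2000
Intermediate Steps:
C(a) = 2*a (C(a) = a*(0 + 2) = a*2 = 2*a)
c(T, x) = 2 + T + x (c(T, x) = (T + x) + 2*1 = (T + x) + 2 = 2 + T + x)
c(-3, 0)*(D(17, -18)/A(t)) = (2 - 3 + 0)*(-18/15) = -(-18)/15 = -1*(-6/5) = 6/5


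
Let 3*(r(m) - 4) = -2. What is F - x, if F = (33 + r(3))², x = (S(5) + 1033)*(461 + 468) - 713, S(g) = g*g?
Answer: -8827640/9 ≈ -9.8085e+5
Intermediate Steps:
S(g) = g²
r(m) = 10/3 (r(m) = 4 + (⅓)*(-2) = 4 - ⅔ = 10/3)
x = 982169 (x = (5² + 1033)*(461 + 468) - 713 = (25 + 1033)*929 - 713 = 1058*929 - 713 = 982882 - 713 = 982169)
F = 11881/9 (F = (33 + 10/3)² = (109/3)² = 11881/9 ≈ 1320.1)
F - x = 11881/9 - 1*982169 = 11881/9 - 982169 = -8827640/9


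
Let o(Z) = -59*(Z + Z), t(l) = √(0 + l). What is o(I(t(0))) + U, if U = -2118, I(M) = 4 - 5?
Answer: -2000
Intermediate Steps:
t(l) = √l
I(M) = -1
o(Z) = -118*Z
o(I(t(0))) + U = -118*(-1) - 2118 = 118 - 2118 = -2000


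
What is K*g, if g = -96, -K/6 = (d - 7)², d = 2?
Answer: 14400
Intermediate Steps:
K = -150 (K = -6*(2 - 7)² = -6*(-5)² = -6*25 = -150)
K*g = -150*(-96) = 14400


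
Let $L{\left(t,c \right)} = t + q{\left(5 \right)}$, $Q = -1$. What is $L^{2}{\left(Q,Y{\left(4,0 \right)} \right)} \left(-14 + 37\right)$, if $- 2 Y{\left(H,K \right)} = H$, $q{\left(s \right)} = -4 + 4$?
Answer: $23$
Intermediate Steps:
$q{\left(s \right)} = 0$
$Y{\left(H,K \right)} = - \frac{H}{2}$
$L{\left(t,c \right)} = t$ ($L{\left(t,c \right)} = t + 0 = t$)
$L^{2}{\left(Q,Y{\left(4,0 \right)} \right)} \left(-14 + 37\right) = \left(-1\right)^{2} \left(-14 + 37\right) = 1 \cdot 23 = 23$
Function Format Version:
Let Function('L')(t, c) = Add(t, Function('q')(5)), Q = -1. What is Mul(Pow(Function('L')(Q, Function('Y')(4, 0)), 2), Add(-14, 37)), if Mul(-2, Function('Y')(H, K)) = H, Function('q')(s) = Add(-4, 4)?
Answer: 23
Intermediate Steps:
Function('q')(s) = 0
Function('Y')(H, K) = Mul(Rational(-1, 2), H)
Function('L')(t, c) = t (Function('L')(t, c) = Add(t, 0) = t)
Mul(Pow(Function('L')(Q, Function('Y')(4, 0)), 2), Add(-14, 37)) = Mul(Pow(-1, 2), Add(-14, 37)) = Mul(1, 23) = 23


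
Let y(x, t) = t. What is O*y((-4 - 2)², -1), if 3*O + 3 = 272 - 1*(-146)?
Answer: -415/3 ≈ -138.33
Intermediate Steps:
O = 415/3 (O = -1 + (272 - 1*(-146))/3 = -1 + (272 + 146)/3 = -1 + (⅓)*418 = -1 + 418/3 = 415/3 ≈ 138.33)
O*y((-4 - 2)², -1) = (415/3)*(-1) = -415/3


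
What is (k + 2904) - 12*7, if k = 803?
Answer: 3623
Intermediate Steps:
(k + 2904) - 12*7 = (803 + 2904) - 12*7 = 3707 - 84 = 3623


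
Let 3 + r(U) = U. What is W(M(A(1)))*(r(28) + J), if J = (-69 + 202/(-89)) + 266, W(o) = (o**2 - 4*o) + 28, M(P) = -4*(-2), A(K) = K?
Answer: 1173360/89 ≈ 13184.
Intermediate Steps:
r(U) = -3 + U
M(P) = 8
W(o) = 28 + o**2 - 4*o
J = 17331/89 (J = (-69 + 202*(-1/89)) + 266 = (-69 - 202/89) + 266 = -6343/89 + 266 = 17331/89 ≈ 194.73)
W(M(A(1)))*(r(28) + J) = (28 + 8**2 - 4*8)*((-3 + 28) + 17331/89) = (28 + 64 - 32)*(25 + 17331/89) = 60*(19556/89) = 1173360/89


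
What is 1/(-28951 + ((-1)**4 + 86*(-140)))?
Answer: -1/40990 ≈ -2.4396e-5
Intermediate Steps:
1/(-28951 + ((-1)**4 + 86*(-140))) = 1/(-28951 + (1 - 12040)) = 1/(-28951 - 12039) = 1/(-40990) = -1/40990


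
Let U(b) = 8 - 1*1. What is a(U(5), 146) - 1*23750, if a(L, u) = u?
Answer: -23604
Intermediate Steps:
U(b) = 7 (U(b) = 8 - 1 = 7)
a(U(5), 146) - 1*23750 = 146 - 1*23750 = 146 - 23750 = -23604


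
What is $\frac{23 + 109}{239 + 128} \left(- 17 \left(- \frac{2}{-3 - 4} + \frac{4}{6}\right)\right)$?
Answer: $- \frac{14960}{2569} \approx -5.8233$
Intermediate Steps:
$\frac{23 + 109}{239 + 128} \left(- 17 \left(- \frac{2}{-3 - 4} + \frac{4}{6}\right)\right) = \frac{132}{367} \left(- 17 \left(- \frac{2}{-7} + 4 \cdot \frac{1}{6}\right)\right) = 132 \cdot \frac{1}{367} \left(- 17 \left(\left(-2\right) \left(- \frac{1}{7}\right) + \frac{2}{3}\right)\right) = \frac{132 \left(- 17 \left(\frac{2}{7} + \frac{2}{3}\right)\right)}{367} = \frac{132 \left(\left(-17\right) \frac{20}{21}\right)}{367} = \frac{132}{367} \left(- \frac{340}{21}\right) = - \frac{14960}{2569}$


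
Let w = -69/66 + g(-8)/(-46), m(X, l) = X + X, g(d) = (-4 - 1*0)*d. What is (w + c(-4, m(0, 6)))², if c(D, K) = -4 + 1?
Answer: 5755201/256036 ≈ 22.478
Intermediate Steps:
g(d) = -4*d (g(d) = (-4 + 0)*d = -4*d)
m(X, l) = 2*X
c(D, K) = -3
w = -881/506 (w = -69/66 - 4*(-8)/(-46) = -69*1/66 + 32*(-1/46) = -23/22 - 16/23 = -881/506 ≈ -1.7411)
(w + c(-4, m(0, 6)))² = (-881/506 - 3)² = (-2399/506)² = 5755201/256036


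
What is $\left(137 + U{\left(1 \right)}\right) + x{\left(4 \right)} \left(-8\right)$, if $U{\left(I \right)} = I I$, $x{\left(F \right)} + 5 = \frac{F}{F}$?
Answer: $170$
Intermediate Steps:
$x{\left(F \right)} = -4$ ($x{\left(F \right)} = -5 + \frac{F}{F} = -5 + 1 = -4$)
$U{\left(I \right)} = I^{2}$
$\left(137 + U{\left(1 \right)}\right) + x{\left(4 \right)} \left(-8\right) = \left(137 + 1^{2}\right) - -32 = \left(137 + 1\right) + 32 = 138 + 32 = 170$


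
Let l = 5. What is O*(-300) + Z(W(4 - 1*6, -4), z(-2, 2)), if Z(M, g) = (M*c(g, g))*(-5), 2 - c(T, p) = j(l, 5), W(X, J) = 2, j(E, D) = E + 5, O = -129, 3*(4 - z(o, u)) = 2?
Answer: 38780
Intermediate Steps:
z(o, u) = 10/3 (z(o, u) = 4 - ⅓*2 = 4 - ⅔ = 10/3)
j(E, D) = 5 + E
c(T, p) = -8 (c(T, p) = 2 - (5 + 5) = 2 - 1*10 = 2 - 10 = -8)
Z(M, g) = 40*M (Z(M, g) = (M*(-8))*(-5) = -8*M*(-5) = 40*M)
O*(-300) + Z(W(4 - 1*6, -4), z(-2, 2)) = -129*(-300) + 40*2 = 38700 + 80 = 38780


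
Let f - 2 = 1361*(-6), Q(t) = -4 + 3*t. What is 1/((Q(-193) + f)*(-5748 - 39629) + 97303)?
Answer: 1/397009922 ≈ 2.5188e-9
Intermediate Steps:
f = -8164 (f = 2 + 1361*(-6) = 2 - 8166 = -8164)
1/((Q(-193) + f)*(-5748 - 39629) + 97303) = 1/(((-4 + 3*(-193)) - 8164)*(-5748 - 39629) + 97303) = 1/(((-4 - 579) - 8164)*(-45377) + 97303) = 1/((-583 - 8164)*(-45377) + 97303) = 1/(-8747*(-45377) + 97303) = 1/(396912619 + 97303) = 1/397009922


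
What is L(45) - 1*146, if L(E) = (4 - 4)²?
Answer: -146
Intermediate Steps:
L(E) = 0 (L(E) = 0² = 0)
L(45) - 1*146 = 0 - 1*146 = 0 - 146 = -146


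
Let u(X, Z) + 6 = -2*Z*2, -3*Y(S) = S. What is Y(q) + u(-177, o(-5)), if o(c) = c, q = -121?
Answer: 163/3 ≈ 54.333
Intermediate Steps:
Y(S) = -S/3
u(X, Z) = -6 - 4*Z (u(X, Z) = -6 - 2*Z*2 = -6 - 4*Z)
Y(q) + u(-177, o(-5)) = -1/3*(-121) + (-6 - 4*(-5)) = 121/3 + (-6 + 20) = 121/3 + 14 = 163/3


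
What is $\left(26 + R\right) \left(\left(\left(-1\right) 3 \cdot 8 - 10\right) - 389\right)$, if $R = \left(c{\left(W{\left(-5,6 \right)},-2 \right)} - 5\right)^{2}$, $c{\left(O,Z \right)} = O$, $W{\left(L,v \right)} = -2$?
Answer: $-31725$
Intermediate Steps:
$R = 49$ ($R = \left(-2 - 5\right)^{2} = \left(-7\right)^{2} = 49$)
$\left(26 + R\right) \left(\left(\left(-1\right) 3 \cdot 8 - 10\right) - 389\right) = \left(26 + 49\right) \left(\left(\left(-1\right) 3 \cdot 8 - 10\right) - 389\right) = 75 \left(\left(\left(-3\right) 8 - 10\right) - 389\right) = 75 \left(\left(-24 - 10\right) - 389\right) = 75 \left(-34 - 389\right) = 75 \left(-423\right) = -31725$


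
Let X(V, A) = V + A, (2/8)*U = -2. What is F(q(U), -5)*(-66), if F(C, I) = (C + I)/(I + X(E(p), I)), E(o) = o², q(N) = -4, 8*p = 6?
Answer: -9504/151 ≈ -62.940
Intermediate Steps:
p = ¾ (p = (⅛)*6 = ¾ ≈ 0.75000)
U = -8 (U = 4*(-2) = -8)
X(V, A) = A + V
F(C, I) = (C + I)/(9/16 + 2*I) (F(C, I) = (C + I)/(I + (I + (¾)²)) = (C + I)/(I + (I + 9/16)) = (C + I)/(I + (9/16 + I)) = (C + I)/(9/16 + 2*I))
F(q(U), -5)*(-66) = (16*(-4 - 5)/(9 + 32*(-5)))*(-66) = (16*(-9)/(9 - 160))*(-66) = (16*(-9)/(-151))*(-66) = (16*(-1/151)*(-9))*(-66) = (144/151)*(-66) = -9504/151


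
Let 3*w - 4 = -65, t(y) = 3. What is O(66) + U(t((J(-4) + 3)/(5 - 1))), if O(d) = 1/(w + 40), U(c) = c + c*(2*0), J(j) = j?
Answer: 180/59 ≈ 3.0508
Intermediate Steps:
w = -61/3 (w = 4/3 + (⅓)*(-65) = 4/3 - 65/3 = -61/3 ≈ -20.333)
U(c) = c (U(c) = c + c*0 = c + 0 = c)
O(d) = 3/59 (O(d) = 1/(-61/3 + 40) = 1/(59/3) = 3/59)
O(66) + U(t((J(-4) + 3)/(5 - 1))) = 3/59 + 3 = 180/59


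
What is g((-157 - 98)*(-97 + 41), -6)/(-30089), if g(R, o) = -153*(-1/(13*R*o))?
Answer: 1/219047920 ≈ 4.5652e-9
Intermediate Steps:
g(R, o) = 153/(13*R*o) (g(R, o) = -153*(-1/(13*R*o)) = -(-153)/(13*R*o) = 153/(13*R*o))
g((-157 - 98)*(-97 + 41), -6)/(-30089) = ((153/13)/(((-157 - 98)*(-97 + 41))*(-6)))/(-30089) = ((153/13)*(-⅙)/(-255*(-56)))*(-1/30089) = ((153/13)*(-⅙)/14280)*(-1/30089) = ((153/13)*(1/14280)*(-⅙))*(-1/30089) = -1/7280*(-1/30089) = 1/219047920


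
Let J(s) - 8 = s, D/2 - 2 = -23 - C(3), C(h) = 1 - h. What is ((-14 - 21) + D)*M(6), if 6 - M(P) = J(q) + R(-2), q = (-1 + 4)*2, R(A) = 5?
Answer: 949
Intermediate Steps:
q = 6 (q = 3*2 = 6)
D = -38 (D = 4 + 2*(-23 - (1 - 1*3)) = 4 + 2*(-23 - (1 - 3)) = 4 + 2*(-23 - 1*(-2)) = 4 + 2*(-23 + 2) = 4 + 2*(-21) = 4 - 42 = -38)
J(s) = 8 + s
M(P) = -13 (M(P) = 6 - ((8 + 6) + 5) = 6 - (14 + 5) = 6 - 1*19 = 6 - 19 = -13)
((-14 - 21) + D)*M(6) = ((-14 - 21) - 38)*(-13) = (-35 - 38)*(-13) = -73*(-13) = 949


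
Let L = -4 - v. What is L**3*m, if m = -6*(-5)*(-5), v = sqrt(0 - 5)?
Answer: 600 + 6450*I*sqrt(5) ≈ 600.0 + 14423.0*I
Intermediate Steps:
v = I*sqrt(5) (v = sqrt(-5) = I*sqrt(5) ≈ 2.2361*I)
m = -150 (m = 30*(-5) = -150)
L = -4 - I*sqrt(5) ≈ -4.0 - 2.2361*I
L**3*m = (-4 - I*sqrt(5))**3*(-150) = -150*(-4 - I*sqrt(5))**3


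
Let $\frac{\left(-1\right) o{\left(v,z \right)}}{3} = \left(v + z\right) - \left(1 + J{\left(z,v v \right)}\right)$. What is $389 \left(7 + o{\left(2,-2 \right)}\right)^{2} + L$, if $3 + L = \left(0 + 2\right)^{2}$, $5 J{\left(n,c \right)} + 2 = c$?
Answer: $\frac{1219929}{25} \approx 48797.0$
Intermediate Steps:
$J{\left(n,c \right)} = - \frac{2}{5} + \frac{c}{5}$
$L = 1$ ($L = -3 + \left(0 + 2\right)^{2} = -3 + 2^{2} = -3 + 4 = 1$)
$o{\left(v,z \right)} = \frac{9}{5} - 3 v - 3 z + \frac{3 v^{2}}{5}$ ($o{\left(v,z \right)} = - 3 \left(\left(v + z\right) - \left(\frac{3}{5} + \frac{v v}{5}\right)\right) = - 3 \left(\left(v + z\right) - \left(\frac{3}{5} + \frac{v^{2}}{5}\right)\right) = - 3 \left(- \frac{3}{5} + v + z - \frac{v^{2}}{5}\right) = \frac{9}{5} - 3 v - 3 z + \frac{3 v^{2}}{5}$)
$389 \left(7 + o{\left(2,-2 \right)}\right)^{2} + L = 389 \left(7 + \left(\frac{9}{5} - 6 - -6 + \frac{3 \cdot 2^{2}}{5}\right)\right)^{2} + 1 = 389 \left(7 + \left(\frac{9}{5} - 6 + 6 + \frac{3}{5} \cdot 4\right)\right)^{2} + 1 = 389 \left(7 + \left(\frac{9}{5} - 6 + 6 + \frac{12}{5}\right)\right)^{2} + 1 = 389 \left(7 + \frac{21}{5}\right)^{2} + 1 = 389 \left(\frac{56}{5}\right)^{2} + 1 = 389 \cdot \frac{3136}{25} + 1 = \frac{1219904}{25} + 1 = \frac{1219929}{25}$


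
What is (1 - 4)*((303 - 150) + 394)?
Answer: -1641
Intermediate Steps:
(1 - 4)*((303 - 150) + 394) = -3*(153 + 394) = -3*547 = -1641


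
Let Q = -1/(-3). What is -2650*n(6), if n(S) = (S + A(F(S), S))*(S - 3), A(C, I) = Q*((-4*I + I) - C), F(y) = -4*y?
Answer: -63600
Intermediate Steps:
Q = ⅓ (Q = -1*(-⅓) = ⅓ ≈ 0.33333)
A(C, I) = -I - C/3 (A(C, I) = ((-4*I + I) - C)/3 = (-3*I - C)/3 = (-C - 3*I)/3 = -I - C/3)
n(S) = 4*S*(-3 + S)/3 (n(S) = (S + (-S - (-4)*S/3))*(S - 3) = (S + (-S + 4*S/3))*(-3 + S) = (S + S/3)*(-3 + S) = (4*S/3)*(-3 + S) = 4*S*(-3 + S)/3)
-2650*n(6) = -10600*6*(-3 + 6)/3 = -10600*6*3/3 = -2650*24 = -63600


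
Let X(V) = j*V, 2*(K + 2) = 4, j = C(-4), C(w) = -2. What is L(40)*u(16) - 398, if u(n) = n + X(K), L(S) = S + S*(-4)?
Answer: -2318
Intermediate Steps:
j = -2
K = 0 (K = -2 + (½)*4 = -2 + 2 = 0)
L(S) = -3*S (L(S) = S - 4*S = -3*S)
X(V) = -2*V
u(n) = n (u(n) = n - 2*0 = n + 0 = n)
L(40)*u(16) - 398 = -3*40*16 - 398 = -120*16 - 398 = -1920 - 398 = -2318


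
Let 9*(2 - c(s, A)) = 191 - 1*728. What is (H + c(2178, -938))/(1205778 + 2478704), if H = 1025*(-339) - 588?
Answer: -522002/5526723 ≈ -0.094451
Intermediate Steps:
c(s, A) = 185/3 (c(s, A) = 2 - (191 - 1*728)/9 = 2 - (191 - 728)/9 = 2 - ⅑*(-537) = 2 + 179/3 = 185/3)
H = -348063 (H = -347475 - 588 = -348063)
(H + c(2178, -938))/(1205778 + 2478704) = (-348063 + 185/3)/(1205778 + 2478704) = -1044004/3/3684482 = -1044004/3*1/3684482 = -522002/5526723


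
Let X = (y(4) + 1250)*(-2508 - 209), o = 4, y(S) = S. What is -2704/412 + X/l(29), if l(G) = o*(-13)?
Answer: 13496077/206 ≈ 65515.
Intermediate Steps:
X = -3407118 (X = (4 + 1250)*(-2508 - 209) = 1254*(-2717) = -3407118)
l(G) = -52 (l(G) = 4*(-13) = -52)
-2704/412 + X/l(29) = -2704/412 - 3407118/(-52) = -2704*1/412 - 3407118*(-1/52) = -676/103 + 131043/2 = 13496077/206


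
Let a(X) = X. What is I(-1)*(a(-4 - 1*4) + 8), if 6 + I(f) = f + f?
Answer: 0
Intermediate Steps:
I(f) = -6 + 2*f (I(f) = -6 + (f + f) = -6 + 2*f)
I(-1)*(a(-4 - 1*4) + 8) = (-6 + 2*(-1))*((-4 - 1*4) + 8) = (-6 - 2)*((-4 - 4) + 8) = -8*(-8 + 8) = -8*0 = 0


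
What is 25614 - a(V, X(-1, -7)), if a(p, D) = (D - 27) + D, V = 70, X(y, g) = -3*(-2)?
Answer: 25629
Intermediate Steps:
X(y, g) = 6
a(p, D) = -27 + 2*D (a(p, D) = (-27 + D) + D = -27 + 2*D)
25614 - a(V, X(-1, -7)) = 25614 - (-27 + 2*6) = 25614 - (-27 + 12) = 25614 - 1*(-15) = 25614 + 15 = 25629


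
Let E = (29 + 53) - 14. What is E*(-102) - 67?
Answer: -7003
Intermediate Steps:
E = 68 (E = 82 - 14 = 68)
E*(-102) - 67 = 68*(-102) - 67 = -6936 - 67 = -7003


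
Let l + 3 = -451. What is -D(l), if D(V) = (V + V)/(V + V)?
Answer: -1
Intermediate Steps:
l = -454 (l = -3 - 451 = -454)
D(V) = 1 (D(V) = (2*V)/((2*V)) = (2*V)*(1/(2*V)) = 1)
-D(l) = -1*1 = -1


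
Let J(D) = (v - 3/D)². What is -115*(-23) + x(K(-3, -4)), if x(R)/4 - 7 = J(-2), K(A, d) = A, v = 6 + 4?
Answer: 3202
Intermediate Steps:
v = 10
J(D) = (10 - 3/D)²
x(R) = 557 (x(R) = 28 + 4*((-3 + 10*(-2))²/(-2)²) = 28 + 4*((-3 - 20)²/4) = 28 + 4*((¼)*(-23)²) = 28 + 4*((¼)*529) = 28 + 4*(529/4) = 28 + 529 = 557)
-115*(-23) + x(K(-3, -4)) = -115*(-23) + 557 = 2645 + 557 = 3202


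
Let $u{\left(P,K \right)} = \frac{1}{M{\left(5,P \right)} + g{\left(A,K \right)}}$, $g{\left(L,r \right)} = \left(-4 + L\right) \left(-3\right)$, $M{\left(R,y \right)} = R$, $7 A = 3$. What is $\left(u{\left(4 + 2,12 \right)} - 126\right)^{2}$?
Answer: $\frac{191905609}{12100} \approx 15860.0$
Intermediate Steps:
$A = \frac{3}{7}$ ($A = \frac{1}{7} \cdot 3 = \frac{3}{7} \approx 0.42857$)
$g{\left(L,r \right)} = 12 - 3 L$
$u{\left(P,K \right)} = \frac{7}{110}$ ($u{\left(P,K \right)} = \frac{1}{5 + \left(12 - \frac{9}{7}\right)} = \frac{1}{5 + \frac{75}{7}} = \frac{1}{\frac{110}{7}} = \frac{7}{110}$)
$\left(u{\left(4 + 2,12 \right)} - 126\right)^{2} = \left(\frac{7}{110} - 126\right)^{2} = \left(- \frac{13853}{110}\right)^{2} = \frac{191905609}{12100}$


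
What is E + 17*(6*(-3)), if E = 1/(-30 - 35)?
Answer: -19891/65 ≈ -306.02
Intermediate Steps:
E = -1/65 (E = 1/(-65) = -1/65 ≈ -0.015385)
E + 17*(6*(-3)) = -1/65 + 17*(6*(-3)) = -1/65 + 17*(-18) = -1/65 - 306 = -19891/65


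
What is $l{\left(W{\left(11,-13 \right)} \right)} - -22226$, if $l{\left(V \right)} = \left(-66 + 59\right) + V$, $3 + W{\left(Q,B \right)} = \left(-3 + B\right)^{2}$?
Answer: $22472$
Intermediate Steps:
$W{\left(Q,B \right)} = -3 + \left(-3 + B\right)^{2}$
$l{\left(V \right)} = -7 + V$
$l{\left(W{\left(11,-13 \right)} \right)} - -22226 = \left(-7 - \left(3 - \left(-3 - 13\right)^{2}\right)\right) - -22226 = \left(-7 - \left(3 - \left(-16\right)^{2}\right)\right) + 22226 = \left(-7 + \left(-3 + 256\right)\right) + 22226 = \left(-7 + 253\right) + 22226 = 246 + 22226 = 22472$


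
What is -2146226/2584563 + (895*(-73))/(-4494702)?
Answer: -1053087096783/1290760053914 ≈ -0.81587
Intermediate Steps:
-2146226/2584563 + (895*(-73))/(-4494702) = -2146226*1/2584563 - 65335*(-1/4494702) = -2146226/2584563 + 65335/4494702 = -1053087096783/1290760053914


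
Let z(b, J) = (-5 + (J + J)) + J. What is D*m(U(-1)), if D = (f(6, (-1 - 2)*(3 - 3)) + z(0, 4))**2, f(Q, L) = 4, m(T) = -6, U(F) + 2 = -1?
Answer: -726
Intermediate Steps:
U(F) = -3 (U(F) = -2 - 1 = -3)
z(b, J) = -5 + 3*J (z(b, J) = (-5 + 2*J) + J = -5 + 3*J)
D = 121 (D = (4 + (-5 + 3*4))**2 = (4 + (-5 + 12))**2 = (4 + 7)**2 = 11**2 = 121)
D*m(U(-1)) = 121*(-6) = -726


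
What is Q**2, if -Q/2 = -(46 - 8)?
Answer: 5776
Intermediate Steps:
Q = 76 (Q = -(-2)*(46 - 8) = -(-2)*38 = -2*(-38) = 76)
Q**2 = 76**2 = 5776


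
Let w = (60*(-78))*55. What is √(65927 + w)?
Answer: I*√191473 ≈ 437.58*I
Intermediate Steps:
w = -257400 (w = -4680*55 = -257400)
√(65927 + w) = √(65927 - 257400) = √(-191473) = I*√191473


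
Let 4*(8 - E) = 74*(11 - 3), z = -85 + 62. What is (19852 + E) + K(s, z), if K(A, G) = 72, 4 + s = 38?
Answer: 19784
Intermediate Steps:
s = 34 (s = -4 + 38 = 34)
z = -23
E = -140 (E = 8 - 37*(11 - 3)/2 = 8 - 37*8/2 = 8 - ¼*592 = 8 - 148 = -140)
(19852 + E) + K(s, z) = (19852 - 140) + 72 = 19712 + 72 = 19784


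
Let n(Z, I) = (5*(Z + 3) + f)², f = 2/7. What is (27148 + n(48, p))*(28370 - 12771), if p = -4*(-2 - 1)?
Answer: 70563963979/49 ≈ 1.4401e+9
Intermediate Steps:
f = 2/7 (f = 2*(⅐) = 2/7 ≈ 0.28571)
p = 12 (p = -4*(-3) = 12)
n(Z, I) = (107/7 + 5*Z)² (n(Z, I) = (5*(Z + 3) + 2/7)² = (5*(3 + Z) + 2/7)² = ((15 + 5*Z) + 2/7)² = (107/7 + 5*Z)²)
(27148 + n(48, p))*(28370 - 12771) = (27148 + (107 + 35*48)²/49)*(28370 - 12771) = (27148 + (107 + 1680)²/49)*15599 = (27148 + (1/49)*1787²)*15599 = (27148 + (1/49)*3193369)*15599 = (27148 + 3193369/49)*15599 = (4523621/49)*15599 = 70563963979/49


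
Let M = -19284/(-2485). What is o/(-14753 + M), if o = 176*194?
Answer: -84847840/36641921 ≈ -2.3156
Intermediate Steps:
o = 34144
M = 19284/2485 (M = -19284*(-1/2485) = 19284/2485 ≈ 7.7602)
o/(-14753 + M) = 34144/(-14753 + 19284/2485) = 34144/(-36641921/2485) = 34144*(-2485/36641921) = -84847840/36641921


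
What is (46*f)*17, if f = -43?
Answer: -33626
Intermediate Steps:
(46*f)*17 = (46*(-43))*17 = -1978*17 = -33626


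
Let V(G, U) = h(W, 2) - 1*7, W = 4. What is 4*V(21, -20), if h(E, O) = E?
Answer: -12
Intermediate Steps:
V(G, U) = -3 (V(G, U) = 4 - 1*7 = 4 - 7 = -3)
4*V(21, -20) = 4*(-3) = -12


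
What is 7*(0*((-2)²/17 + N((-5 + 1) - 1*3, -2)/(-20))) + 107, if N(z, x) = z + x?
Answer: 107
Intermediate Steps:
N(z, x) = x + z
7*(0*((-2)²/17 + N((-5 + 1) - 1*3, -2)/(-20))) + 107 = 7*(0*((-2)²/17 + (-2 + ((-5 + 1) - 1*3))/(-20))) + 107 = 7*(0*(4*(1/17) + (-2 + (-4 - 3))*(-1/20))) + 107 = 7*(0*(4/17 + (-2 - 7)*(-1/20))) + 107 = 7*(0*(4/17 - 9*(-1/20))) + 107 = 7*(0*(4/17 + 9/20)) + 107 = 7*(0*(233/340)) + 107 = 7*0 + 107 = 0 + 107 = 107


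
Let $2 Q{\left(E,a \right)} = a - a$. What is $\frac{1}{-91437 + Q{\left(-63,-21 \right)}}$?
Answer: $- \frac{1}{91437} \approx -1.0936 \cdot 10^{-5}$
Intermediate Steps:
$Q{\left(E,a \right)} = 0$ ($Q{\left(E,a \right)} = \frac{a - a}{2} = \frac{1}{2} \cdot 0 = 0$)
$\frac{1}{-91437 + Q{\left(-63,-21 \right)}} = \frac{1}{-91437 + 0} = \frac{1}{-91437} = - \frac{1}{91437}$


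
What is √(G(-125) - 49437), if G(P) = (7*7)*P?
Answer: I*√55562 ≈ 235.72*I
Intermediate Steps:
G(P) = 49*P
√(G(-125) - 49437) = √(49*(-125) - 49437) = √(-6125 - 49437) = √(-55562) = I*√55562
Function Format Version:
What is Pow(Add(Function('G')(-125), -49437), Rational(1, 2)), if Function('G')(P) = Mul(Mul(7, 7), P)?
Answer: Mul(I, Pow(55562, Rational(1, 2))) ≈ Mul(235.72, I)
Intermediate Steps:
Function('G')(P) = Mul(49, P)
Pow(Add(Function('G')(-125), -49437), Rational(1, 2)) = Pow(Add(Mul(49, -125), -49437), Rational(1, 2)) = Pow(Add(-6125, -49437), Rational(1, 2)) = Pow(-55562, Rational(1, 2)) = Mul(I, Pow(55562, Rational(1, 2)))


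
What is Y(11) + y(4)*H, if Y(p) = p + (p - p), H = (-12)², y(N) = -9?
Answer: -1285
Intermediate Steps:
H = 144
Y(p) = p (Y(p) = p + 0 = p)
Y(11) + y(4)*H = 11 - 9*144 = 11 - 1296 = -1285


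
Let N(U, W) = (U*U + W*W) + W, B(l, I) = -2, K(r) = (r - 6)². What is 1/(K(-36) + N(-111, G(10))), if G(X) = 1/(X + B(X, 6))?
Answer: 64/901449 ≈ 7.0997e-5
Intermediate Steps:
K(r) = (-6 + r)²
G(X) = 1/(-2 + X) (G(X) = 1/(X - 2) = 1/(-2 + X))
N(U, W) = W + U² + W² (N(U, W) = (U² + W²) + W = W + U² + W²)
1/(K(-36) + N(-111, G(10))) = 1/((-6 - 36)² + (1/(-2 + 10) + (-111)² + (1/(-2 + 10))²)) = 1/((-42)² + (1/8 + 12321 + (1/8)²)) = 1/(1764 + (⅛ + 12321 + (⅛)²)) = 1/(1764 + (⅛ + 12321 + 1/64)) = 1/(1764 + 788553/64) = 1/(901449/64) = 64/901449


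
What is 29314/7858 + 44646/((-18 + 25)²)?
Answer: 25161761/27503 ≈ 914.87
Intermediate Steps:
29314/7858 + 44646/((-18 + 25)²) = 29314*(1/7858) + 44646/(7²) = 14657/3929 + 44646/49 = 14657/3929 + 44646*(1/49) = 14657/3929 + 6378/7 = 25161761/27503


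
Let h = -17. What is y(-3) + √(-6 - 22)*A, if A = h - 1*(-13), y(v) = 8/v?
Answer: -8/3 - 8*I*√7 ≈ -2.6667 - 21.166*I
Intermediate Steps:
A = -4 (A = -17 - 1*(-13) = -17 + 13 = -4)
y(-3) + √(-6 - 22)*A = 8/(-3) + √(-6 - 22)*(-4) = 8*(-⅓) + √(-28)*(-4) = -8/3 + (2*I*√7)*(-4) = -8/3 - 8*I*√7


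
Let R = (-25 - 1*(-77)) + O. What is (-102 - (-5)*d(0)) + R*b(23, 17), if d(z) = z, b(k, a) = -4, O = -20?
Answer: -230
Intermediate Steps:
R = 32 (R = (-25 - 1*(-77)) - 20 = (-25 + 77) - 20 = 52 - 20 = 32)
(-102 - (-5)*d(0)) + R*b(23, 17) = (-102 - (-5)*0) + 32*(-4) = (-102 - 1*0) - 128 = (-102 + 0) - 128 = -102 - 128 = -230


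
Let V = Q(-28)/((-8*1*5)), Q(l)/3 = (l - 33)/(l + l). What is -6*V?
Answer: 549/1120 ≈ 0.49018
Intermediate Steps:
Q(l) = 3*(-33 + l)/(2*l) (Q(l) = 3*((l - 33)/(l + l)) = 3*((-33 + l)/((2*l))) = 3*((-33 + l)*(1/(2*l))) = 3*((-33 + l)/(2*l)) = 3*(-33 + l)/(2*l))
V = -183/2240 (V = ((3/2)*(-33 - 28)/(-28))/((-8*1*5)) = ((3/2)*(-1/28)*(-61))/((-8*5)) = (183/56)/(-40) = (183/56)*(-1/40) = -183/2240 ≈ -0.081696)
-6*V = -6*(-183/2240) = 549/1120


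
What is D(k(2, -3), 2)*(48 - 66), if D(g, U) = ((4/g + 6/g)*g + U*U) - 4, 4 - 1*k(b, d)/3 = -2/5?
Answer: -180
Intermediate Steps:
k(b, d) = 66/5 (k(b, d) = 12 - (-6)/5 = 12 - 3*(-⅖) = 12 + 6/5 = 66/5)
D(g, U) = 6 + U² (D(g, U) = ((10/g)*g + U²) - 4 = (10 + U²) - 4 = 6 + U²)
D(k(2, -3), 2)*(48 - 66) = (6 + 2²)*(48 - 66) = (6 + 4)*(-18) = 10*(-18) = -180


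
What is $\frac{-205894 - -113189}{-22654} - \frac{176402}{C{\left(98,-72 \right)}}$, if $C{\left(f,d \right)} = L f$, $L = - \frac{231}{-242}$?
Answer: $- \frac{43862926543}{23310966} \approx -1881.6$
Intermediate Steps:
$L = \frac{21}{22}$ ($L = \left(-231\right) \left(- \frac{1}{242}\right) = \frac{21}{22} \approx 0.95455$)
$C{\left(f,d \right)} = \frac{21 f}{22}$
$\frac{-205894 - -113189}{-22654} - \frac{176402}{C{\left(98,-72 \right)}} = \frac{-205894 - -113189}{-22654} - \frac{176402}{\frac{21}{22} \cdot 98} = \left(-205894 + 113189\right) \left(- \frac{1}{22654}\right) - \frac{176402}{\frac{1029}{11}} = \left(-92705\right) \left(- \frac{1}{22654}\right) - \frac{1940422}{1029} = \frac{92705}{22654} - \frac{1940422}{1029} = - \frac{43862926543}{23310966}$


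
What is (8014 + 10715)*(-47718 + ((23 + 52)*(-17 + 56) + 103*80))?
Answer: -684601137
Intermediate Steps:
(8014 + 10715)*(-47718 + ((23 + 52)*(-17 + 56) + 103*80)) = 18729*(-47718 + (75*39 + 8240)) = 18729*(-47718 + (2925 + 8240)) = 18729*(-47718 + 11165) = 18729*(-36553) = -684601137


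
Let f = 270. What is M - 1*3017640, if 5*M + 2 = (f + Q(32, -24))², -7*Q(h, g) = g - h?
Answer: -15010918/5 ≈ -3.0022e+6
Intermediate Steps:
Q(h, g) = -g/7 + h/7 (Q(h, g) = -(g - h)/7 = -g/7 + h/7)
M = 77282/5 (M = -⅖ + (270 + (-⅐*(-24) + (⅐)*32))²/5 = -⅖ + (270 + (24/7 + 32/7))²/5 = -⅖ + (270 + 8)²/5 = -⅖ + (⅕)*278² = -⅖ + (⅕)*77284 = -⅖ + 77284/5 = 77282/5 ≈ 15456.)
M - 1*3017640 = 77282/5 - 1*3017640 = 77282/5 - 3017640 = -15010918/5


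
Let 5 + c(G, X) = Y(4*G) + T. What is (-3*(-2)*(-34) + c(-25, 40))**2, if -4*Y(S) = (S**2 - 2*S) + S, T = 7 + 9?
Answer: 7387524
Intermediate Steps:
T = 16
Y(S) = -S**2/4 + S/4 (Y(S) = -((S**2 - 2*S) + S)/4 = -(S**2 - S)/4 = -S**2/4 + S/4)
c(G, X) = 11 + G*(1 - 4*G) (c(G, X) = -5 + ((4*G)*(1 - 4*G)/4 + 16) = -5 + (G*(1 - 4*G) + 16) = -5 + (16 + G*(1 - 4*G)) = 11 + G*(1 - 4*G))
(-3*(-2)*(-34) + c(-25, 40))**2 = (-3*(-2)*(-34) + (11 - 1*(-25)*(-1 + 4*(-25))))**2 = (6*(-34) + (11 - 1*(-25)*(-1 - 100)))**2 = (-204 + (11 - 1*(-25)*(-101)))**2 = (-204 + (11 - 2525))**2 = (-204 - 2514)**2 = (-2718)**2 = 7387524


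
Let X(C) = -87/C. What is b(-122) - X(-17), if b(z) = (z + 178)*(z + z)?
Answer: -232375/17 ≈ -13669.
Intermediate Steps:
b(z) = 2*z*(178 + z) (b(z) = (178 + z)*(2*z) = 2*z*(178 + z))
b(-122) - X(-17) = 2*(-122)*(178 - 122) - (-87)/(-17) = 2*(-122)*56 - (-87)*(-1)/17 = -13664 - 1*87/17 = -13664 - 87/17 = -232375/17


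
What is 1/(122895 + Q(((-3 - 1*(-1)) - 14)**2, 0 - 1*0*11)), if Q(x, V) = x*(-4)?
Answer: 1/121871 ≈ 8.2054e-6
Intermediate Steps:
Q(x, V) = -4*x
1/(122895 + Q(((-3 - 1*(-1)) - 14)**2, 0 - 1*0*11)) = 1/(122895 - 4*((-3 - 1*(-1)) - 14)**2) = 1/(122895 - 4*((-3 + 1) - 14)**2) = 1/(122895 - 4*(-2 - 14)**2) = 1/(122895 - 4*(-16)**2) = 1/(122895 - 4*256) = 1/(122895 - 1024) = 1/121871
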